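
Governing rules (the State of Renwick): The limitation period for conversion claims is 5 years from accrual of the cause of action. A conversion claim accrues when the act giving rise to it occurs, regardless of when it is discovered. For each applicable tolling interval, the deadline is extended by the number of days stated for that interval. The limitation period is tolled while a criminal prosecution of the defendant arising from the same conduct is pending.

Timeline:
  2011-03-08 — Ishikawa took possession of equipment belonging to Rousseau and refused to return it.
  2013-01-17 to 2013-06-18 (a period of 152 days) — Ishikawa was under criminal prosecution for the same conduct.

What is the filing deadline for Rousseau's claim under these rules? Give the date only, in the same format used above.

The cause of action accrued on 2011-03-08, the date of the act.
Adding the 5 years base period to 2011-03-08 gives a deadline of 2016-03-08, before any tolling.
Because the pending criminal prosecution ran from 2013-01-17 to 2013-06-18, the deadline is extended by 152 days to 2016-08-07.

2016-08-07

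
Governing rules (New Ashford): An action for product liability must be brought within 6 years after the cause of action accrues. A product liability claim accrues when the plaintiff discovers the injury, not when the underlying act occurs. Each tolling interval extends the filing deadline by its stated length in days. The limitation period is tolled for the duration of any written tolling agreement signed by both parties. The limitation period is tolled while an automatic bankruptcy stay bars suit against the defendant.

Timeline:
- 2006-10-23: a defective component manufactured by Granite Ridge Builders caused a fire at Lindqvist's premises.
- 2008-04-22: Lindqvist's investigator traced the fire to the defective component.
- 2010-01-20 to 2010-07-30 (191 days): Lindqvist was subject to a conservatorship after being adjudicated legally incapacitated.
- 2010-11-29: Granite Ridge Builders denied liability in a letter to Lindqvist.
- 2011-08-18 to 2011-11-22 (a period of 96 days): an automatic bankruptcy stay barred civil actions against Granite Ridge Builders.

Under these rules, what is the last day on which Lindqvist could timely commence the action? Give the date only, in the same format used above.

2014-07-27

Under the discovery rule, the claim accrued on 2008-04-22, when Lindqvist discovered the injury — not on the 2006-10-23 date of the underlying act.
Adding the 6 years base period to 2008-04-22 gives a deadline of 2014-04-22, before any tolling.
The automatic bankruptcy stay from 2011-08-18 to 2011-11-22 tolled the period for 96 days, extending the deadline to 2014-07-27.
No stated provision tolls the period for the plaintiff's incapacity, so the interval from 2010-01-20 to 2010-07-30 has no effect on the deadline.
Nothing else in the chronology tolls or restarts the period.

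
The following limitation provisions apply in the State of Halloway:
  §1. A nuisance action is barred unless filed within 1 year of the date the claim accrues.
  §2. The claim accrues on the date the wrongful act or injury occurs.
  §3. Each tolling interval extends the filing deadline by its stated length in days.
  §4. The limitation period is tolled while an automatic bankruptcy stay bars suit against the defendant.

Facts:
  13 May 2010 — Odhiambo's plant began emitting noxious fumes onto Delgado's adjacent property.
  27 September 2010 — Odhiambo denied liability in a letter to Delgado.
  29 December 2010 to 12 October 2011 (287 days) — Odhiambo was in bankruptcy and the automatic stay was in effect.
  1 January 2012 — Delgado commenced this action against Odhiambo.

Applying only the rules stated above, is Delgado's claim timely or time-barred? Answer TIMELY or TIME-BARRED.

The claim accrued on 13 May 2010, the date of the act.
1 year from 13 May 2010 is 13 May 2011.
The automatic bankruptcy stay from 29 December 2010 to 12 October 2011 tolled the period for 287 days, extending the deadline to 24 February 2012.
The other events in the timeline have no effect on the limitation period under the stated rules.
Filing on 1 January 2012 beat the 24 February 2012 deadline — the action is timely.

TIMELY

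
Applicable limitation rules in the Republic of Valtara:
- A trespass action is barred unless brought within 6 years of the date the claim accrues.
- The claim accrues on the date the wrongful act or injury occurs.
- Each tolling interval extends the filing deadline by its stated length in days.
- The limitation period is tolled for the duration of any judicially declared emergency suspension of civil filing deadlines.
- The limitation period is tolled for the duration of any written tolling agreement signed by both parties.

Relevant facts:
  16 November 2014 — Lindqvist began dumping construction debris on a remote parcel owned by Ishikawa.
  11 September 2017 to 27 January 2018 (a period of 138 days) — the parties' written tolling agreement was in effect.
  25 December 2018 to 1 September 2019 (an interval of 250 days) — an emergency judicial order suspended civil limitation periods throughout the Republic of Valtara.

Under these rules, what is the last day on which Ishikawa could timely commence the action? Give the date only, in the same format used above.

9 December 2021

The limitation period began to run on 16 November 2014.
Adding the 6 years base period to 16 November 2014 gives a deadline of 16 November 2020, before any tolling.
The written tolling agreement from 11 September 2017 to 27 January 2018 tolled the period for 138 days, extending the deadline to 3 April 2021.
Because the emergency suspension of filing deadlines ran from 25 December 2018 to 1 September 2019, the deadline is extended by 250 days to 9 December 2021.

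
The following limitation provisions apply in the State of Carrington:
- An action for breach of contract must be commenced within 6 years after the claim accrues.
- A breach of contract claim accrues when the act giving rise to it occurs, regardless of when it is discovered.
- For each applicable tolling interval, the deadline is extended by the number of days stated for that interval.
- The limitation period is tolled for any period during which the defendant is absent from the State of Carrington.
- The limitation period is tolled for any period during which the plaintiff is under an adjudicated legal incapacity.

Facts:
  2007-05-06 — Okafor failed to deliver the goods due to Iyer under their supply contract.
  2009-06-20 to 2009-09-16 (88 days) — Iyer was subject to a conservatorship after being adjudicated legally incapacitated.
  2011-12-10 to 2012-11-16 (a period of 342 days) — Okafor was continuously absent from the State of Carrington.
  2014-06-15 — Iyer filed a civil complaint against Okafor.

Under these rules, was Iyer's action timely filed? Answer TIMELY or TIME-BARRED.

The claim accrued on 2007-05-06, the date of the act.
Adding the 6 years base period to 2007-05-06 gives a deadline of 2013-05-06, before any tolling.
The plaintiff's legal incapacity from 2009-06-20 to 2009-09-16 tolled the period for 88 days, extending the deadline to 2013-08-02.
The period was tolled for 342 days by the defendant's absence from the jurisdiction (2011-12-10 to 2012-11-16), pushing the deadline to 2014-07-10.
Iyer filed on 2014-06-15, before the 2014-07-10 deadline, so the action is timely.

TIMELY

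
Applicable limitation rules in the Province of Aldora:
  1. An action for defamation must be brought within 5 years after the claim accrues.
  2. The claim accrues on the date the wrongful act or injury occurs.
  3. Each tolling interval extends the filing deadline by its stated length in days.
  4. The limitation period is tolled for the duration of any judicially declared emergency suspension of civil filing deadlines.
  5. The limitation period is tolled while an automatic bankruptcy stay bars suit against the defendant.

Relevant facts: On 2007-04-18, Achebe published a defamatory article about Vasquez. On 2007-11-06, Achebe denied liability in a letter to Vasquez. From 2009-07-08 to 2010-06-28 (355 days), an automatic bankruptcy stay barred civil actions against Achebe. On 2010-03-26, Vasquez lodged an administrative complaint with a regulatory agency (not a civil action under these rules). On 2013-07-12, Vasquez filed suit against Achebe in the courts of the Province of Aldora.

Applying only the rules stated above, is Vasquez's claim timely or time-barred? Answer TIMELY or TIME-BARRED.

TIME-BARRED

The claim accrued on 2007-04-18, the date of the act.
The untolled deadline — 5 years after 2007-04-18 — is 2012-04-18.
The period was tolled for 355 days by the automatic bankruptcy stay (2009-07-08 to 2010-06-28), pushing the deadline to 2013-04-08.
None of the other events listed affects the running of the period under the stated rules.
Vasquez filed on 2013-07-12, after the 2013-04-08 deadline, so the action is time-barred.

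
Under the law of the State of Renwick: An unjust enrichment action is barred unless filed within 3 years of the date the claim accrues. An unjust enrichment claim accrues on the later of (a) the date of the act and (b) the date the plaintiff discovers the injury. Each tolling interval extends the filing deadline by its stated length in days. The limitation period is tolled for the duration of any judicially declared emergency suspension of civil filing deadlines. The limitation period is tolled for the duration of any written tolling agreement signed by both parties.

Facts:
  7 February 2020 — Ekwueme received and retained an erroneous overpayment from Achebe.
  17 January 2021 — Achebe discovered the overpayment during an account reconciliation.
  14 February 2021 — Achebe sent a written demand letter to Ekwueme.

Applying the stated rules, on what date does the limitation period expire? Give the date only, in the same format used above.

17 January 2024

Taking the later of the act (7 February 2020) and discovery (17 January 2021), the claim accrued on 17 January 2021.
3 years from 17 January 2021 is 17 January 2024.
Nothing else in the chronology tolls or restarts the period.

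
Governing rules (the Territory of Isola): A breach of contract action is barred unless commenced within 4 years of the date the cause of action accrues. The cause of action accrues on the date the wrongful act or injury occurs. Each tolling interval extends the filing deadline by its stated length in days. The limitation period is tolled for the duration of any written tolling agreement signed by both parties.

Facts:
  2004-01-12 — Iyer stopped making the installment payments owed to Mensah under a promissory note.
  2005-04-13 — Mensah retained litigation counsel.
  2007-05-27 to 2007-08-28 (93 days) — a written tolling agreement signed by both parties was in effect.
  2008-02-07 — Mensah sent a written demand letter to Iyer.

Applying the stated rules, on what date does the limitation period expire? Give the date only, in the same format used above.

The cause of action accrued on 2004-01-12, the date of the act.
Adding the 4 years base period to 2004-01-12 gives a deadline of 2008-01-12, before any tolling.
The written tolling agreement from 2007-05-27 to 2007-08-28 tolled the period for 93 days, extending the deadline to 2008-04-14.
The other events in the timeline have no effect on the limitation period under the stated rules.

2008-04-14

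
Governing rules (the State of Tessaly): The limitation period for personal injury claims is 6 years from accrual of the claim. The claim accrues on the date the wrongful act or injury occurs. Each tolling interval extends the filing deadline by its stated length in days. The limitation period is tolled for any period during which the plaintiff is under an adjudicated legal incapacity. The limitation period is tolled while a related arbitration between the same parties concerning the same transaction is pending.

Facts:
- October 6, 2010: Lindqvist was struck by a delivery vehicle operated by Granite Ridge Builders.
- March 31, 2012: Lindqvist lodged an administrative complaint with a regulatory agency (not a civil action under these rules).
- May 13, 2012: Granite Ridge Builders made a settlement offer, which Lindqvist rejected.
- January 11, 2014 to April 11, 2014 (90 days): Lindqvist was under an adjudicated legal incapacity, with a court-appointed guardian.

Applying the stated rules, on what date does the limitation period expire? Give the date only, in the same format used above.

January 4, 2017

The limitation period began to run on October 6, 2010.
6 years from October 6, 2010 is October 6, 2016.
The period was tolled for 90 days by the plaintiff's legal incapacity (January 11, 2014 to April 11, 2014), pushing the deadline to January 4, 2017.
None of the other events listed affects the running of the period under the stated rules.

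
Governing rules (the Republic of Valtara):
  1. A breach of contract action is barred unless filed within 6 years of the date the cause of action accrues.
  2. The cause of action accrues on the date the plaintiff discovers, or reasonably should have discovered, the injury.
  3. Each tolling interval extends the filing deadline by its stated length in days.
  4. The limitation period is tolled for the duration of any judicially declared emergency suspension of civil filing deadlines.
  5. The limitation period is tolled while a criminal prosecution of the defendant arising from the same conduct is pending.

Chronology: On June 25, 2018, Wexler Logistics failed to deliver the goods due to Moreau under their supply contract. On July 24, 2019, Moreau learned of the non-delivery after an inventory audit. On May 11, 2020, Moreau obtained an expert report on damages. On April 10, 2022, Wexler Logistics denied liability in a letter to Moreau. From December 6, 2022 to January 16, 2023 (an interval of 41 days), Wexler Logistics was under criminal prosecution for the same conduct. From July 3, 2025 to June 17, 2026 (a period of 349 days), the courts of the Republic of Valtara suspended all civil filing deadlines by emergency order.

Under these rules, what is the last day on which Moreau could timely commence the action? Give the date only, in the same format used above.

The claim did not accrue until Moreau discovered the injury on July 24, 2019; the June 25, 2018 act date does not start the clock under the stated rule.
6 years from July 24, 2019 is July 24, 2025.
The pending criminal prosecution from December 6, 2022 to January 16, 2023 tolled the period for 41 days, extending the deadline to September 3, 2025.
The period was tolled for 349 days by the emergency suspension of filing deadlines (July 3, 2025 to June 17, 2026), pushing the deadline to August 18, 2026.
None of the other events listed affects the running of the period under the stated rules.

August 18, 2026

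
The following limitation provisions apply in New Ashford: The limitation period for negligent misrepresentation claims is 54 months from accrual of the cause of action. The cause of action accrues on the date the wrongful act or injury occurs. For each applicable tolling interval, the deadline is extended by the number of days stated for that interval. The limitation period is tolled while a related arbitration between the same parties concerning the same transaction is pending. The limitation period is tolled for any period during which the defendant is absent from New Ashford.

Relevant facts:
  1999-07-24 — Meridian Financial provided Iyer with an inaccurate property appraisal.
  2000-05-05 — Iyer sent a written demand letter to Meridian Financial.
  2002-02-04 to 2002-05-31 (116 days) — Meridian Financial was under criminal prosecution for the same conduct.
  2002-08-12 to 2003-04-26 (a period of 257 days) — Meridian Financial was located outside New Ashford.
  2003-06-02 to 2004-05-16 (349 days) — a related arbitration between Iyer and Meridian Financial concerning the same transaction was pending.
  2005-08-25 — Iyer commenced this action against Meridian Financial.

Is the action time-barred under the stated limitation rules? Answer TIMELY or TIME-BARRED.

The limitation period began to run on 1999-07-24.
Adding the 54 months base period to 1999-07-24 gives a deadline of 2004-01-24, before any tolling.
The defendant's absence from the jurisdiction from 2002-08-12 to 2003-04-26 tolled the period for 257 days, extending the deadline to 2004-10-07.
The pending related arbitration from 2003-06-02 to 2004-05-16 tolled the period for 349 days, extending the deadline to 2005-09-21.
No stated provision tolls the period for a criminal prosecution, so the interval from 2002-02-04 to 2002-05-31 has no effect on the deadline.
None of the other events listed affects the running of the period under the stated rules.
Iyer filed on 2005-08-25, before the 2005-09-21 deadline, so the action is timely.

TIMELY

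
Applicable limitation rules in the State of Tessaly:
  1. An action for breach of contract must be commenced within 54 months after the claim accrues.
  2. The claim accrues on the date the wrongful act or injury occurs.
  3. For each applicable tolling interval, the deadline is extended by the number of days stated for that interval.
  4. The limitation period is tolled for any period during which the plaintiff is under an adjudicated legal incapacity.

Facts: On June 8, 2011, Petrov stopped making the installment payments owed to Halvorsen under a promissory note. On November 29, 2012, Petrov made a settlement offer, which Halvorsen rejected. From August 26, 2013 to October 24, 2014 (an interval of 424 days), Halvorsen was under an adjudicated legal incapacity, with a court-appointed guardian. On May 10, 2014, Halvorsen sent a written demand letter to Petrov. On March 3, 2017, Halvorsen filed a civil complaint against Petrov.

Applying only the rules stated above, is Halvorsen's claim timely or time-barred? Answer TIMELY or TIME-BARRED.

TIME-BARRED

The claim accrued on June 8, 2011, when the wrongful act occurred.
54 months from June 8, 2011 is December 8, 2015.
Because the plaintiff's legal incapacity ran from August 26, 2013 to October 24, 2014, the deadline is extended by 424 days to February 4, 2017.
None of the other events listed affects the running of the period under the stated rules.
The March 3, 2017 filing falls after the February 4, 2017 deadline; the claim is time-barred.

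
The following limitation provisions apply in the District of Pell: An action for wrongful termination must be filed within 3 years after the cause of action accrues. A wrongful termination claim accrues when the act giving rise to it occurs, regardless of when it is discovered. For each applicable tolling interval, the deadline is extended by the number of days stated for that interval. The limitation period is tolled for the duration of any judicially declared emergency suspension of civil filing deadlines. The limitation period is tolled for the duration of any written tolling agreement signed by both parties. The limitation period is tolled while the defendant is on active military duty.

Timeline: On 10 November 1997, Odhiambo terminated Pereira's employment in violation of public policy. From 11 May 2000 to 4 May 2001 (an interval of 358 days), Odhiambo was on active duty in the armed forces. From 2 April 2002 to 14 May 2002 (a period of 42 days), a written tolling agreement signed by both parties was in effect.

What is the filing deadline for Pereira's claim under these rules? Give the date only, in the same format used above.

The cause of action accrued on 10 November 1997, the date of the act.
3 years from 10 November 1997 is 10 November 2000.
Because the defendant's active military service ran from 11 May 2000 to 4 May 2001, the deadline is extended by 358 days to 3 November 2001.
By the time the written tolling agreement began on 2 April 2002, the limitation period had already expired on 3 November 2001; that interval cannot revive it.

3 November 2001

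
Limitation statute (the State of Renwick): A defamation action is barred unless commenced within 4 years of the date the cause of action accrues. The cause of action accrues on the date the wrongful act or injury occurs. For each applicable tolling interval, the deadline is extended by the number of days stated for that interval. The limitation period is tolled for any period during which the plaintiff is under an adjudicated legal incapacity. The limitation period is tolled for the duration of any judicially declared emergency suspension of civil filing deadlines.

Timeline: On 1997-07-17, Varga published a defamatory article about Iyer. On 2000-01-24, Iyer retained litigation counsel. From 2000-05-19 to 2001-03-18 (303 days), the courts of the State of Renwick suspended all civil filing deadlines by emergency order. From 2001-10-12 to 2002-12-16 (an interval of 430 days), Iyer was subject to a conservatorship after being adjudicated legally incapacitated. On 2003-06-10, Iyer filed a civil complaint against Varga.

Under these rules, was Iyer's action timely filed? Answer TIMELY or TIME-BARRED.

The cause of action accrued on 1997-07-17, the date of the act.
The untolled deadline — 4 years after 1997-07-17 — is 2001-07-17.
Because the emergency suspension of filing deadlines ran from 2000-05-19 to 2001-03-18, the deadline is extended by 303 days to 2002-05-16.
Because the plaintiff's legal incapacity ran from 2001-10-12 to 2002-12-16, the deadline is extended by 430 days to 2003-07-20.
Nothing else in the chronology tolls or restarts the period.
The 2003-06-10 filing precedes the 2003-07-20 deadline; the claim is timely.

TIMELY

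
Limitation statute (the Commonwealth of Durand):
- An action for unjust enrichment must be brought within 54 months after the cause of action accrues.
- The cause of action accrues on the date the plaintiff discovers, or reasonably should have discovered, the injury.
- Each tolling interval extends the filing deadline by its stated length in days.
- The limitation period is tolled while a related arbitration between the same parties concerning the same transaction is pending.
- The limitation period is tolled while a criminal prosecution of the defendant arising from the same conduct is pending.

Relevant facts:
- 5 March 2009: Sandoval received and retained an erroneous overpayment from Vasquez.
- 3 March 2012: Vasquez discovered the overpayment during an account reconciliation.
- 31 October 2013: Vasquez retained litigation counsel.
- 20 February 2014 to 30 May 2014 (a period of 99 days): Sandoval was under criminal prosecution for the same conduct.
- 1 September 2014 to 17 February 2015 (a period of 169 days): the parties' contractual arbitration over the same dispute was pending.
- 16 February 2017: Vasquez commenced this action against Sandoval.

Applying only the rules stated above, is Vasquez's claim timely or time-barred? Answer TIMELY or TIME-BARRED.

TIMELY

The claim did not accrue until Vasquez discovered the injury on 3 March 2012; the 5 March 2009 act date does not start the clock under the stated rule.
Adding the 54 months base period to 3 March 2012 gives a deadline of 3 September 2016, before any tolling.
The period was tolled for 99 days by the pending criminal prosecution (20 February 2014 to 30 May 2014), pushing the deadline to 11 December 2016.
The pending related arbitration from 1 September 2014 to 17 February 2015 tolled the period for 169 days, extending the deadline to 29 May 2017.
The other events in the timeline have no effect on the limitation period under the stated rules.
The 16 February 2017 filing precedes the 29 May 2017 deadline; the claim is timely.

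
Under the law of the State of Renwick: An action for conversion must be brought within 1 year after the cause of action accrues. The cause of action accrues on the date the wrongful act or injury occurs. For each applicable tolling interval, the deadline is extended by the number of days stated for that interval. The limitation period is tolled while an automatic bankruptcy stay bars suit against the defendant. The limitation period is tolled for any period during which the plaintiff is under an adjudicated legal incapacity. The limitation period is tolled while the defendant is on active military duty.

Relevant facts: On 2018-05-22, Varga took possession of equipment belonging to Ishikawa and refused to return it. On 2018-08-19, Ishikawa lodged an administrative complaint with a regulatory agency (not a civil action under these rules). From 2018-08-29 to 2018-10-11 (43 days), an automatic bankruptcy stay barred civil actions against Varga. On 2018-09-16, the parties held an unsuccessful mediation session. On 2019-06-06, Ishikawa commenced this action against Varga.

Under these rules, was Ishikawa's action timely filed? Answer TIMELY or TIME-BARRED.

TIMELY

The limitation period began to run on 2018-05-22.
Adding the 1 year base period to 2018-05-22 gives a deadline of 2019-05-22, before any tolling.
Because the automatic bankruptcy stay ran from 2018-08-29 to 2018-10-11, the deadline is extended by 43 days to 2019-07-04.
The other events in the timeline have no effect on the limitation period under the stated rules.
The 2019-06-06 filing precedes the 2019-07-04 deadline; the claim is timely.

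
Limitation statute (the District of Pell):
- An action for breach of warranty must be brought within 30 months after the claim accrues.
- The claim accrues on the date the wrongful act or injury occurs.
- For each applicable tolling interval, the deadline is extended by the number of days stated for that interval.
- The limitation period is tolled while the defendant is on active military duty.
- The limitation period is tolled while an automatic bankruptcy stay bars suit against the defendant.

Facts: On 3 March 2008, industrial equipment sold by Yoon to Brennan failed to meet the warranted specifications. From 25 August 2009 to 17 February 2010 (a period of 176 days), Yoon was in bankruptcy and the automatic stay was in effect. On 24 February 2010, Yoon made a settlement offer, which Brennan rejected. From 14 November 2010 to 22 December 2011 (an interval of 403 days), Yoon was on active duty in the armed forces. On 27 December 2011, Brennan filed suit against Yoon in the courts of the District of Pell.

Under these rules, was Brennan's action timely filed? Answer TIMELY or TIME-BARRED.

TIMELY

The claim accrued on 3 March 2008, when the wrongful act occurred.
Adding the 30 months base period to 3 March 2008 gives a deadline of 3 September 2010, before any tolling.
The period was tolled for 176 days by the automatic bankruptcy stay (25 August 2009 to 17 February 2010), pushing the deadline to 26 February 2011.
The period was tolled for 403 days by the defendant's active military service (14 November 2010 to 22 December 2011), pushing the deadline to 4 April 2012.
Nothing else in the chronology tolls or restarts the period.
The 27 December 2011 filing precedes the 4 April 2012 deadline; the claim is timely.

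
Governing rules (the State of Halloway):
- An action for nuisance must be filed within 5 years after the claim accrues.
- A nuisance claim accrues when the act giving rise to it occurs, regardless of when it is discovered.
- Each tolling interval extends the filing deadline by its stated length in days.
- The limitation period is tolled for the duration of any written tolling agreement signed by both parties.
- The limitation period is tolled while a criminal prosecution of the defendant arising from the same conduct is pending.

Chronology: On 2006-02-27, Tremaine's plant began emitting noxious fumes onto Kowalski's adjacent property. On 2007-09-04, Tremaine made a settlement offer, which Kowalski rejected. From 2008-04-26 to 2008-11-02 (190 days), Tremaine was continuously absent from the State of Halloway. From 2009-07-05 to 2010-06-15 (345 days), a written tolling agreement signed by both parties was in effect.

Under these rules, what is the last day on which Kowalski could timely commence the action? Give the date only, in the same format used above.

2012-02-07

The claim accrued on 2006-02-27, when the wrongful act occurred.
The untolled deadline — 5 years after 2006-02-27 — is 2011-02-27.
The written tolling agreement from 2009-07-05 to 2010-06-15 tolled the period for 345 days, extending the deadline to 2012-02-07.
The defendant's absence from the jurisdiction from 2008-04-26 to 2008-11-02 does not toll the period, because no stated rule makes the defendant's absence a tolling event.
The other events in the timeline have no effect on the limitation period under the stated rules.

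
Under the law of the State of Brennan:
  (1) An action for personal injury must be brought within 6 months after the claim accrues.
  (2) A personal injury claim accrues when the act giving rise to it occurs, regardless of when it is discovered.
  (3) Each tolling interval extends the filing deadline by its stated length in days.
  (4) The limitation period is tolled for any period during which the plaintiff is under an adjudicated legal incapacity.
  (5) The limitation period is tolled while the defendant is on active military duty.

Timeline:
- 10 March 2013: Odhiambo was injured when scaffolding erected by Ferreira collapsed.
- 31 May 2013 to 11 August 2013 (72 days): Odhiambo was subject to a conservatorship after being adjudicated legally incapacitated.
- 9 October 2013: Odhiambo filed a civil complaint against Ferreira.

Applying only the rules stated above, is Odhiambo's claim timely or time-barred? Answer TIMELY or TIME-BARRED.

The limitation period began to run on 10 March 2013.
Adding the 6 months base period to 10 March 2013 gives a deadline of 10 September 2013, before any tolling.
The period was tolled for 72 days by the plaintiff's legal incapacity (31 May 2013 to 11 August 2013), pushing the deadline to 21 November 2013.
Filing on 9 October 2013 beat the 21 November 2013 deadline — the action is timely.

TIMELY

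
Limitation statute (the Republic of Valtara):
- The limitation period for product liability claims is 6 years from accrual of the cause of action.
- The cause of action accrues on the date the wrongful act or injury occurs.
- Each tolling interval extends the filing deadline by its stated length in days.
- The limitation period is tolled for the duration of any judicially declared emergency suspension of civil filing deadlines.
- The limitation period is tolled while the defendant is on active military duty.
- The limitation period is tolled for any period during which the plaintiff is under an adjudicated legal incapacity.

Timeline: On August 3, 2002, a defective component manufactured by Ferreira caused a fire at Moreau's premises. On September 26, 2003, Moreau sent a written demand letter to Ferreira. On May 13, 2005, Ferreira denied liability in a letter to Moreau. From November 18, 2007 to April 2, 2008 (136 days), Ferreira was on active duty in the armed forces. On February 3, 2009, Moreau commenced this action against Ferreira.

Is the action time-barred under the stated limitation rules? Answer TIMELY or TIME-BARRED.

The claim accrued on August 3, 2002, when the wrongful act occurred.
Adding the 6 years base period to August 3, 2002 gives a deadline of August 3, 2008, before any tolling.
The period was tolled for 136 days by the defendant's active military service (November 18, 2007 to April 2, 2008), pushing the deadline to December 17, 2008.
None of the other events listed affects the running of the period under the stated rules.
Moreau filed on February 3, 2009, after the December 17, 2008 deadline, so the action is time-barred.

TIME-BARRED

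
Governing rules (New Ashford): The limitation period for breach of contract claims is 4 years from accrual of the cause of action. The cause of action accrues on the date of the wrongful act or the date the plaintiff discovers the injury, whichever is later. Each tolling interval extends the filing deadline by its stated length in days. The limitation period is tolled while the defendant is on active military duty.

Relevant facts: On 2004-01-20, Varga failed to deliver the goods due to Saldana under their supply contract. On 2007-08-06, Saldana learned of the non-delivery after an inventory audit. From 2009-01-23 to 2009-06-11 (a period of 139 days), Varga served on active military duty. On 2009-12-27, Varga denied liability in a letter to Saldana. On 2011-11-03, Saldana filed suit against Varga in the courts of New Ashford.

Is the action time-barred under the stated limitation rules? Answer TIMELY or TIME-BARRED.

TIMELY

Taking the later of the act (2004-01-20) and discovery (2007-08-06), the claim accrued on 2007-08-06.
Adding the 4 years base period to 2007-08-06 gives a deadline of 2011-08-06, before any tolling.
The period was tolled for 139 days by the defendant's active military service (2009-01-23 to 2009-06-11), pushing the deadline to 2011-12-23.
Nothing else in the chronology tolls or restarts the period.
The 2011-11-03 filing precedes the 2011-12-23 deadline; the claim is timely.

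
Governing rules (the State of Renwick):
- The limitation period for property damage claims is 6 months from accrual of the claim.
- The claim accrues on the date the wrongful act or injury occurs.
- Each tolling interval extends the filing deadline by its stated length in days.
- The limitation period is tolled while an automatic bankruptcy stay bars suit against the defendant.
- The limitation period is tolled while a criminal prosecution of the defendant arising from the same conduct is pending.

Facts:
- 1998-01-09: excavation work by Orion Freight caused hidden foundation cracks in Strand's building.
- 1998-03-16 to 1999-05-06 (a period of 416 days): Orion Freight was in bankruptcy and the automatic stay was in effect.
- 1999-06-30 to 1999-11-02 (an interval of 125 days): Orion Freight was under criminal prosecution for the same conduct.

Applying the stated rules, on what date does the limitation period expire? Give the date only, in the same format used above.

The limitation period began to run on 1998-01-09.
6 months from 1998-01-09 is 1998-07-09.
Because the automatic bankruptcy stay ran from 1998-03-16 to 1999-05-06, the deadline is extended by 416 days to 1999-08-29.
The pending criminal prosecution from 1999-06-30 to 1999-11-02 tolled the period for 125 days, extending the deadline to 2000-01-01.

2000-01-01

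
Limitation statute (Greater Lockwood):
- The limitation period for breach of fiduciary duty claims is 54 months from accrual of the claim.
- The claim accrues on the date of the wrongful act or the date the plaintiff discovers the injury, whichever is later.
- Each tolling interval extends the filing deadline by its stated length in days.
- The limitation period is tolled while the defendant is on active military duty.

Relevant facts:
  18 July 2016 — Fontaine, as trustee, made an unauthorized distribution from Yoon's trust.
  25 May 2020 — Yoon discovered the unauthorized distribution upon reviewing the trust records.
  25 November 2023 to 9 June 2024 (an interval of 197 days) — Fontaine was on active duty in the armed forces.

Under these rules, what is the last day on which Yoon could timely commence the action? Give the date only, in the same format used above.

Taking the later of the act (18 July 2016) and discovery (25 May 2020), the claim accrued on 25 May 2020.
The untolled deadline — 54 months after 25 May 2020 — is 25 November 2024.
The defendant's active military service from 25 November 2023 to 9 June 2024 tolled the period for 197 days, extending the deadline to 10 June 2025.

10 June 2025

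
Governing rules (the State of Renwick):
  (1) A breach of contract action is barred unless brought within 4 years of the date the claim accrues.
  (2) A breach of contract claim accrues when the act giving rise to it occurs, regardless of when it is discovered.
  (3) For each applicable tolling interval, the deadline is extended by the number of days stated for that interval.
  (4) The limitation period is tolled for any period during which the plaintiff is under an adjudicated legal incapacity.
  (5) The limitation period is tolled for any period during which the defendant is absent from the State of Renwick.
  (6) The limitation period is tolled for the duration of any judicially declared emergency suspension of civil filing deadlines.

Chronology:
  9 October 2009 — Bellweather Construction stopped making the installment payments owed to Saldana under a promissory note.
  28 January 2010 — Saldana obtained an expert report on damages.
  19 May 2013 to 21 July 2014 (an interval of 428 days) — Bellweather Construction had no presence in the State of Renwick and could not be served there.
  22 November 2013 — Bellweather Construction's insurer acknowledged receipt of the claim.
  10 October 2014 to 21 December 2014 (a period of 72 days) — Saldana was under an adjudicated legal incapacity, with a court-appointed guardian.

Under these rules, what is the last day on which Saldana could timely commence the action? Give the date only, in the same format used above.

The limitation period began to run on 9 October 2009.
4 years from 9 October 2009 is 9 October 2013.
The period was tolled for 428 days by the defendant's absence from the jurisdiction (19 May 2013 to 21 July 2014), pushing the deadline to 11 December 2014.
Because the plaintiff's legal incapacity ran from 10 October 2014 to 21 December 2014, the deadline is extended by 72 days to 21 February 2015.
The other events in the timeline have no effect on the limitation period under the stated rules.

21 February 2015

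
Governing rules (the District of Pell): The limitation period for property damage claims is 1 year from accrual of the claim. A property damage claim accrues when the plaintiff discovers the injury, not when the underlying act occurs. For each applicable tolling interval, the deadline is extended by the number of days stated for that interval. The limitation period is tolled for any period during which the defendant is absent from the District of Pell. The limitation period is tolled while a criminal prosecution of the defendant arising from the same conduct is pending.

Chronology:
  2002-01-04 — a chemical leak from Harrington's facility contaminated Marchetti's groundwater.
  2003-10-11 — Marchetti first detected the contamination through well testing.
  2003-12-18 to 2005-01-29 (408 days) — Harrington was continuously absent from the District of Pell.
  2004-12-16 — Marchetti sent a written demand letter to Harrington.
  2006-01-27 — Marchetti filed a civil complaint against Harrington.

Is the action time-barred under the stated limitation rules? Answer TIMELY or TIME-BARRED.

Accrual is tied to discovery, so the period began on 2003-10-11 rather than on 2002-01-04 when the act occurred.
The untolled deadline — 1 year after 2003-10-11 — is 2004-10-11.
The defendant's absence from the jurisdiction from 2003-12-18 to 2005-01-29 tolled the period for 408 days, extending the deadline to 2005-11-23.
The other events in the timeline have no effect on the limitation period under the stated rules.
Marchetti filed on 2006-01-27, after the 2005-11-23 deadline, so the action is time-barred.

TIME-BARRED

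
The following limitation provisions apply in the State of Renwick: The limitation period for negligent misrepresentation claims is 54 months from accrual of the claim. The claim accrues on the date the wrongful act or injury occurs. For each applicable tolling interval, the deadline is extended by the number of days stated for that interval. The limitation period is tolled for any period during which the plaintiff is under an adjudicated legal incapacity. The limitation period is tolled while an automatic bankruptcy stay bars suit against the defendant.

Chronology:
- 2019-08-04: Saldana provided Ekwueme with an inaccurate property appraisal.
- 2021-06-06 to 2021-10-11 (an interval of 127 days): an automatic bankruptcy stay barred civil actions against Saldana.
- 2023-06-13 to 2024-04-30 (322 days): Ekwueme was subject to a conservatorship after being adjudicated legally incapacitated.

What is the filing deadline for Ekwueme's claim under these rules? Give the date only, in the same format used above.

2025-04-28

The limitation period began to run on 2019-08-04.
54 months from 2019-08-04 is 2024-02-04.
The automatic bankruptcy stay from 2021-06-06 to 2021-10-11 tolled the period for 127 days, extending the deadline to 2024-06-10.
The plaintiff's legal incapacity from 2023-06-13 to 2024-04-30 tolled the period for 322 days, extending the deadline to 2025-04-28.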